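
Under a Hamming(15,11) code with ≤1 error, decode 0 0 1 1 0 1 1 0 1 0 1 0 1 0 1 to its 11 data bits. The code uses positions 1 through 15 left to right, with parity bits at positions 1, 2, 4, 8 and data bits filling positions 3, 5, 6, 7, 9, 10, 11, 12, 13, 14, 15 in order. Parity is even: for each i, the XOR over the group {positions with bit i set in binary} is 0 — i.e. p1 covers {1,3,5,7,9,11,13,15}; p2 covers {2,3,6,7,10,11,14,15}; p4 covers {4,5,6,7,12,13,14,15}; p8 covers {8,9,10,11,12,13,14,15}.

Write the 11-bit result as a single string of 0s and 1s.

10011010101

s1 (pos 1,3,5,7,9,11,13,15): 0⊕1⊕0⊕1⊕1⊕1⊕1⊕1 = 0
s2 (pos 2,3,6,7,10,11,14,15): 0⊕1⊕1⊕1⊕0⊕1⊕0⊕1 = 1
s4 (pos 4,5,6,7,12,13,14,15): 1⊕0⊕1⊕1⊕0⊕1⊕0⊕1 = 1
s8 (pos 8,9,10,11,12,13,14,15): 0⊕1⊕0⊕1⊕0⊕1⊕0⊕1 = 0
Syndrome s8…s1 = 0110 → error at position 6.
Flip position 6: 001101101010101 → 001100101010101
Read data bits from positions 3,5,6,7,9,10,11,12,13,14,15: 10011010101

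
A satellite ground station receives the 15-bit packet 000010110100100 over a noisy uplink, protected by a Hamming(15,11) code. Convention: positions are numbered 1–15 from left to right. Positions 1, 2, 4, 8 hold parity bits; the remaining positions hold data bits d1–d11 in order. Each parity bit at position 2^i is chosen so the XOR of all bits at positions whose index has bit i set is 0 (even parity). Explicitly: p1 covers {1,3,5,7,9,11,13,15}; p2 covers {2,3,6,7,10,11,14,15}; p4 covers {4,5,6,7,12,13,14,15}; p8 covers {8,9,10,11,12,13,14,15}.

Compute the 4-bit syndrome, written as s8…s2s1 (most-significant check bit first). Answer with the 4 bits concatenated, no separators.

1101

s1 (pos 1,3,5,7,9,11,13,15): 0⊕0⊕1⊕1⊕0⊕0⊕1⊕0 = 1
s2 (pos 2,3,6,7,10,11,14,15): 0⊕0⊕0⊕1⊕1⊕0⊕0⊕0 = 0
s4 (pos 4,5,6,7,12,13,14,15): 0⊕1⊕0⊕1⊕0⊕1⊕0⊕0 = 1
s8 (pos 8,9,10,11,12,13,14,15): 1⊕0⊕1⊕0⊕0⊕1⊕0⊕0 = 1
Syndrome s8…s1 = 1101 → error at position 13.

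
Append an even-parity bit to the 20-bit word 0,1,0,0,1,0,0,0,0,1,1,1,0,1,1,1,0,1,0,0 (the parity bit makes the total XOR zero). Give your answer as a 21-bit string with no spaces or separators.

010010000111011101001

XOR of the 20 data bits: 0⊕1⊕0⊕0⊕1⊕0⊕0⊕0⊕0⊕1⊕1⊕1⊕0⊕1⊕1⊕1⊕0⊕1⊕0⊕0 = 1
Parity bit = 1 (so all 21 bits XOR to 0).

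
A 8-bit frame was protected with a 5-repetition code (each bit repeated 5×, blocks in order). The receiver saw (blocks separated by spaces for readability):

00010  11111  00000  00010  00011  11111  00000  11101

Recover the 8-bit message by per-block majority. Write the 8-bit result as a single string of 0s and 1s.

01000101

Block 1 (00010): 1 one → 0
Block 2 (11111): 5 ones → 1
Block 3 (00000): 0 ones → 0
Block 4 (00010): 1 one → 0
Block 5 (00011): 2 ones → 0
Block 6 (11111): 5 ones → 1
Block 7 (00000): 0 ones → 0
Block 8 (11101): 4 ones → 1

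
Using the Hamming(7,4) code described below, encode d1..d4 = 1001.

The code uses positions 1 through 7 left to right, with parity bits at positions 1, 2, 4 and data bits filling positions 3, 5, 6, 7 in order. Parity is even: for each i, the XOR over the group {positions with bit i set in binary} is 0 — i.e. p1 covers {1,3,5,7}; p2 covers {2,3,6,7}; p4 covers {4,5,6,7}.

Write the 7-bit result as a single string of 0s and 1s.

Place data at non-parity positions: p1 p2 1 p4 0 0 1
p1 (pos 1,3,5,7): XOR of data positions = 1⊕0⊕1 = 0
p2 (pos 2,3,6,7): XOR of data positions = 1⊕0⊕1 = 0
p4 (pos 4,5,6,7): XOR of data positions = 0⊕0⊕1 = 1
Codeword: 0011001

0011001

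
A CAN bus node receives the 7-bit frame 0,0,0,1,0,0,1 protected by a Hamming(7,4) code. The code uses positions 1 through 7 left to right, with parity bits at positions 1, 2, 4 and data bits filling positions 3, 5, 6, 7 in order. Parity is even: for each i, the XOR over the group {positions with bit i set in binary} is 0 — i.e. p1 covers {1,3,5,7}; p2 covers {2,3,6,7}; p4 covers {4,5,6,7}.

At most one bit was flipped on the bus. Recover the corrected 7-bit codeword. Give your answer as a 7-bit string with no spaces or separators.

0011001

s1 (pos 1,3,5,7): 0⊕0⊕0⊕1 = 1
s2 (pos 2,3,6,7): 0⊕0⊕0⊕1 = 1
s4 (pos 4,5,6,7): 1⊕0⊕0⊕1 = 0
Syndrome s4…s1 = 011 → error at position 3.
Flip position 3: 0001001 → 0011001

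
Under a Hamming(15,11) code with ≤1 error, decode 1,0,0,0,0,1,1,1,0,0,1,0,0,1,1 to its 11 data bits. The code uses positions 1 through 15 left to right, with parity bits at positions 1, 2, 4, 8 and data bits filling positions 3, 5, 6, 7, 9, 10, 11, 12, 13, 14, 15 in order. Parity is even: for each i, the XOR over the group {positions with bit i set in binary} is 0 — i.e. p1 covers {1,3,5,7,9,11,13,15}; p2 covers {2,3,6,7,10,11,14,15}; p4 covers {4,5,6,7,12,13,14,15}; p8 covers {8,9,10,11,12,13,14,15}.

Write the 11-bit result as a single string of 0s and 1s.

00110010011

s1 (pos 1,3,5,7,9,11,13,15): 1⊕0⊕0⊕1⊕0⊕1⊕0⊕1 = 0
s2 (pos 2,3,6,7,10,11,14,15): 0⊕0⊕1⊕1⊕0⊕1⊕1⊕1 = 1
s4 (pos 4,5,6,7,12,13,14,15): 0⊕0⊕1⊕1⊕0⊕0⊕1⊕1 = 0
s8 (pos 8,9,10,11,12,13,14,15): 1⊕0⊕0⊕1⊕0⊕0⊕1⊕1 = 0
Syndrome s8…s1 = 0010 → error at position 2.
Flip position 2: 100001110010011 → 110001110010011
Read data bits from positions 3,5,6,7,9,10,11,12,13,14,15: 00110010011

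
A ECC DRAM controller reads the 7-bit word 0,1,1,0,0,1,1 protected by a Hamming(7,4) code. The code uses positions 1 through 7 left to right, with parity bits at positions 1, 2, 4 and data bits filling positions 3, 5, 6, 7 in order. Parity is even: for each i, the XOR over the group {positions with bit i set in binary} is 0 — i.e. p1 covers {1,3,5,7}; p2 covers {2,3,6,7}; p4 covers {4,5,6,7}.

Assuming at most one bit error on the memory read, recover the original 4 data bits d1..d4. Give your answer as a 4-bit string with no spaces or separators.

1011

s1 (pos 1,3,5,7): 0⊕1⊕0⊕1 = 0
s2 (pos 2,3,6,7): 1⊕1⊕1⊕1 = 0
s4 (pos 4,5,6,7): 0⊕0⊕1⊕1 = 0
Syndrome s4…s1 = 000 → no error.
Read data bits from positions 3,5,6,7: 1011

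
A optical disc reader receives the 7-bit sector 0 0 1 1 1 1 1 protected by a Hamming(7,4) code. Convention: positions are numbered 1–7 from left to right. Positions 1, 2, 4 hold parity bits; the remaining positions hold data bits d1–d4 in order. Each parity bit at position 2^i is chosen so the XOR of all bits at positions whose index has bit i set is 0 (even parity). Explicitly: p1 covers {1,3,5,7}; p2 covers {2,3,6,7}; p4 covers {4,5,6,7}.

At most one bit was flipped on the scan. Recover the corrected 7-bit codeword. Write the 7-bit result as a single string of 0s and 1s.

0001111

s1 (pos 1,3,5,7): 0⊕1⊕1⊕1 = 1
s2 (pos 2,3,6,7): 0⊕1⊕1⊕1 = 1
s4 (pos 4,5,6,7): 1⊕1⊕1⊕1 = 0
Syndrome s4…s1 = 011 → error at position 3.
Flip position 3: 0011111 → 0001111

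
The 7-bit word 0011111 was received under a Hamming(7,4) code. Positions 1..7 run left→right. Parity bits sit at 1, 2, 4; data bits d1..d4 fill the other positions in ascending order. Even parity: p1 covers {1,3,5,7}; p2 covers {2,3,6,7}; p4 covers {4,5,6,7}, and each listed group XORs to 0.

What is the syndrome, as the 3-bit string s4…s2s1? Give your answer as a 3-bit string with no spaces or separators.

011

s1 (pos 1,3,5,7): 0⊕1⊕1⊕1 = 1
s2 (pos 2,3,6,7): 0⊕1⊕1⊕1 = 1
s4 (pos 4,5,6,7): 1⊕1⊕1⊕1 = 0
Syndrome s4…s1 = 011 → error at position 3.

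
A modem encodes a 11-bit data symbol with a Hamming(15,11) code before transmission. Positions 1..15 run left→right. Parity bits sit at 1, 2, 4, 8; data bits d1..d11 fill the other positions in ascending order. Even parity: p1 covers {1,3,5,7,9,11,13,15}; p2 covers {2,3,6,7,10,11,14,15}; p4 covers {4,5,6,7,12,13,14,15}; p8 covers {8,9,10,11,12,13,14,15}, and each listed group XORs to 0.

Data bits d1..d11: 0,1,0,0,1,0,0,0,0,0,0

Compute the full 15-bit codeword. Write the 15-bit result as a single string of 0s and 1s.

Place data at non-parity positions: p1 p2 0 p4 1 0 0 p8 1 0 0 0 0 0 0
p1 (pos 1,3,5,7,9,11,13,15): XOR of data positions = 0⊕1⊕0⊕1⊕0⊕0⊕0 = 0
p2 (pos 2,3,6,7,10,11,14,15): XOR of data positions = 0⊕0⊕0⊕0⊕0⊕0⊕0 = 0
p4 (pos 4,5,6,7,12,13,14,15): XOR of data positions = 1⊕0⊕0⊕0⊕0⊕0⊕0 = 1
p8 (pos 8,9,10,11,12,13,14,15): XOR of data positions = 1⊕0⊕0⊕0⊕0⊕0⊕0 = 1
Codeword: 000110011000000

000110011000000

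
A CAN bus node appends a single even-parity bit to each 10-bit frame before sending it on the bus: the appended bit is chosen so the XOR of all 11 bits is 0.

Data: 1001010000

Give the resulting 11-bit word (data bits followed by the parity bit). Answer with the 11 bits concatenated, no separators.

XOR of the 10 data bits: 1⊕0⊕0⊕1⊕0⊕1⊕0⊕0⊕0⊕0 = 1
Parity bit = 1 (so all 11 bits XOR to 0).

10010100001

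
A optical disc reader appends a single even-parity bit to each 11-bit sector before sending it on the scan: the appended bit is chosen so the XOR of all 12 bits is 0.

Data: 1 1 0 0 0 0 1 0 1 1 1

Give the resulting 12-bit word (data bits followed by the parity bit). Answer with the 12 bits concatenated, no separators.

XOR of the 11 data bits: 1⊕1⊕0⊕0⊕0⊕0⊕1⊕0⊕1⊕1⊕1 = 0
Parity bit = 0 (so all 12 bits XOR to 0).

110000101110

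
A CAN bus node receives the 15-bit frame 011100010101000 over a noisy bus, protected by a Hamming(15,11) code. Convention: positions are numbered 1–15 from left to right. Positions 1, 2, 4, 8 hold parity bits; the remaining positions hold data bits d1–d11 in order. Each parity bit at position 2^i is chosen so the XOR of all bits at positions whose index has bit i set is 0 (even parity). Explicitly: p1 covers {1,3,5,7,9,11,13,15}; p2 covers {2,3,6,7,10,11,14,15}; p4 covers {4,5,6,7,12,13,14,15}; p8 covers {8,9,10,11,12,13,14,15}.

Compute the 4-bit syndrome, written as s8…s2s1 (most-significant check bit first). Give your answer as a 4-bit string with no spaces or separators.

1011

s1 (pos 1,3,5,7,9,11,13,15): 0⊕1⊕0⊕0⊕0⊕0⊕0⊕0 = 1
s2 (pos 2,3,6,7,10,11,14,15): 1⊕1⊕0⊕0⊕1⊕0⊕0⊕0 = 1
s4 (pos 4,5,6,7,12,13,14,15): 1⊕0⊕0⊕0⊕1⊕0⊕0⊕0 = 0
s8 (pos 8,9,10,11,12,13,14,15): 1⊕0⊕1⊕0⊕1⊕0⊕0⊕0 = 1
Syndrome s8…s1 = 1011 → error at position 11.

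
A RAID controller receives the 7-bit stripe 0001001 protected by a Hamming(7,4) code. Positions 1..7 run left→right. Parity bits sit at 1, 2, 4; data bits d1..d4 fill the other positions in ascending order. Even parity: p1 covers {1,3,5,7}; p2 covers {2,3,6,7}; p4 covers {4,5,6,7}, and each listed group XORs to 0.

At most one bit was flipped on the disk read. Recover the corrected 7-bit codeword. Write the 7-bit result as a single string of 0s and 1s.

s1 (pos 1,3,5,7): 0⊕0⊕0⊕1 = 1
s2 (pos 2,3,6,7): 0⊕0⊕0⊕1 = 1
s4 (pos 4,5,6,7): 1⊕0⊕0⊕1 = 0
Syndrome s4…s1 = 011 → error at position 3.
Flip position 3: 0001001 → 0011001

0011001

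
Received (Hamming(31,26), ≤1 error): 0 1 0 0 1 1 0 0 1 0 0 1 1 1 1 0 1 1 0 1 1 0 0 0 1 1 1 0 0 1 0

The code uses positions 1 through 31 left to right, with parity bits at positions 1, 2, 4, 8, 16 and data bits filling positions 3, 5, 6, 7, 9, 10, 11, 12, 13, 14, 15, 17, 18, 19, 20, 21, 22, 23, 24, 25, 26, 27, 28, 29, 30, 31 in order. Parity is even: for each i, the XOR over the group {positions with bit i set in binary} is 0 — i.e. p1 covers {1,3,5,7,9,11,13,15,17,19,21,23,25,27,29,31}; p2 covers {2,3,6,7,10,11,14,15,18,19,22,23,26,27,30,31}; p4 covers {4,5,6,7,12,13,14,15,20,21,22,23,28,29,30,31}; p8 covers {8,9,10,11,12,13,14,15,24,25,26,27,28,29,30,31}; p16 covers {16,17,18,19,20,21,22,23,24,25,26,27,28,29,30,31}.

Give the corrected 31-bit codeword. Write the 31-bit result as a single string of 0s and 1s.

s1 (pos 1,3,5,7,9,11,13,15,17,19,21,23,25,27,29,31): 0⊕0⊕1⊕0⊕1⊕0⊕1⊕1⊕1⊕0⊕1⊕0⊕1⊕1⊕0⊕0 = 0
s2 (pos 2,3,6,7,10,11,14,15,18,19,22,23,26,27,30,31): 1⊕0⊕1⊕0⊕0⊕0⊕1⊕1⊕1⊕0⊕0⊕0⊕1⊕1⊕1⊕0 = 0
s4 (pos 4,5,6,7,12,13,14,15,20,21,22,23,28,29,30,31): 0⊕1⊕1⊕0⊕1⊕1⊕1⊕1⊕1⊕1⊕0⊕0⊕0⊕0⊕1⊕0 = 1
s8 (pos 8,9,10,11,12,13,14,15,24,25,26,27,28,29,30,31): 0⊕1⊕0⊕0⊕1⊕1⊕1⊕1⊕0⊕1⊕1⊕1⊕0⊕0⊕1⊕0 = 1
s16 (pos 16,17,18,19,20,21,22,23,24,25,26,27,28,29,30,31): 0⊕1⊕1⊕0⊕1⊕1⊕0⊕0⊕0⊕1⊕1⊕1⊕0⊕0⊕1⊕0 = 0
Syndrome s16…s1 = 01100 → error at position 12.
Flip position 12: 0100110010011110110110001110010 → 0100110010001110110110001110010

0100110010001110110110001110010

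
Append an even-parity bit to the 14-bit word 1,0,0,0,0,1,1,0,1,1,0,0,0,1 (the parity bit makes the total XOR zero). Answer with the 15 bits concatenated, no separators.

XOR of the 14 data bits: 1⊕0⊕0⊕0⊕0⊕1⊕1⊕0⊕1⊕1⊕0⊕0⊕0⊕1 = 0
Parity bit = 0 (so all 15 bits XOR to 0).

100001101100010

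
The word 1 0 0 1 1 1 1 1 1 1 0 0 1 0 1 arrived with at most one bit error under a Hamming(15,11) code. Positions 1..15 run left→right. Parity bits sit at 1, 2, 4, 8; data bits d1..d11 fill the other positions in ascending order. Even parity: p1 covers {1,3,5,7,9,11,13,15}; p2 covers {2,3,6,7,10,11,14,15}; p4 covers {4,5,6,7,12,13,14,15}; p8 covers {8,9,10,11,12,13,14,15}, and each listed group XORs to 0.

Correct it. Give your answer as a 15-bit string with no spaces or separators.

s1 (pos 1,3,5,7,9,11,13,15): 1⊕0⊕1⊕1⊕1⊕0⊕1⊕1 = 0
s2 (pos 2,3,6,7,10,11,14,15): 0⊕0⊕1⊕1⊕1⊕0⊕0⊕1 = 0
s4 (pos 4,5,6,7,12,13,14,15): 1⊕1⊕1⊕1⊕0⊕1⊕0⊕1 = 0
s8 (pos 8,9,10,11,12,13,14,15): 1⊕1⊕1⊕0⊕0⊕1⊕0⊕1 = 1
Syndrome s8…s1 = 1000 → error at position 8.
Flip position 8: 100111111100101 → 100111101100101

100111101100101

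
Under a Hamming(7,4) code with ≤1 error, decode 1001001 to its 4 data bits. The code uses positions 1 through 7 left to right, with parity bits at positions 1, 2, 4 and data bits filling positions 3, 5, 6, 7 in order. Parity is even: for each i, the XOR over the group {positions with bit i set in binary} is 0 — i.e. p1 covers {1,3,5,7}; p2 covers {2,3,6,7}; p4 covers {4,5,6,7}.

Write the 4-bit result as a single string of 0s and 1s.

s1 (pos 1,3,5,7): 1⊕0⊕0⊕1 = 0
s2 (pos 2,3,6,7): 0⊕0⊕0⊕1 = 1
s4 (pos 4,5,6,7): 1⊕0⊕0⊕1 = 0
Syndrome s4…s1 = 010 → error at position 2.
Flip position 2: 1001001 → 1101001
Read data bits from positions 3,5,6,7: 0001

0001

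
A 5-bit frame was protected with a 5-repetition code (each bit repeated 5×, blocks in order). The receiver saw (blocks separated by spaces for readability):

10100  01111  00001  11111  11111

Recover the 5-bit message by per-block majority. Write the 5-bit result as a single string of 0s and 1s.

01011

Block 1 (10100): 2 ones → 0
Block 2 (01111): 4 ones → 1
Block 3 (00001): 1 one → 0
Block 4 (11111): 5 ones → 1
Block 5 (11111): 5 ones → 1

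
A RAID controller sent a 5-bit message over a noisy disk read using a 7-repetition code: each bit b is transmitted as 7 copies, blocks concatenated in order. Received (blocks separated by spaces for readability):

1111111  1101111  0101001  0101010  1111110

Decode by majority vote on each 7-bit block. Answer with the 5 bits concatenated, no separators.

Block 1 (1111111): 7 ones → 1
Block 2 (1101111): 6 ones → 1
Block 3 (0101001): 3 ones → 0
Block 4 (0101010): 3 ones → 0
Block 5 (1111110): 6 ones → 1

11001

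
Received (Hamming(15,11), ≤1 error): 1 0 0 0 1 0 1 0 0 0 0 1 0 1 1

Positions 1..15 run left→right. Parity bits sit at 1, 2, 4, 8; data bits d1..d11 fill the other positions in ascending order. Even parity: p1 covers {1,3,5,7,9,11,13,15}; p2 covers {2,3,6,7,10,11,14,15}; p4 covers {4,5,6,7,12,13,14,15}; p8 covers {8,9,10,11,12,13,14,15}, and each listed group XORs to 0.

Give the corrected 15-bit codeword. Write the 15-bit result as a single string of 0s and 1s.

100010100001001

s1 (pos 1,3,5,7,9,11,13,15): 1⊕0⊕1⊕1⊕0⊕0⊕0⊕1 = 0
s2 (pos 2,3,6,7,10,11,14,15): 0⊕0⊕0⊕1⊕0⊕0⊕1⊕1 = 1
s4 (pos 4,5,6,7,12,13,14,15): 0⊕1⊕0⊕1⊕1⊕0⊕1⊕1 = 1
s8 (pos 8,9,10,11,12,13,14,15): 0⊕0⊕0⊕0⊕1⊕0⊕1⊕1 = 1
Syndrome s8…s1 = 1110 → error at position 14.
Flip position 14: 100010100001011 → 100010100001001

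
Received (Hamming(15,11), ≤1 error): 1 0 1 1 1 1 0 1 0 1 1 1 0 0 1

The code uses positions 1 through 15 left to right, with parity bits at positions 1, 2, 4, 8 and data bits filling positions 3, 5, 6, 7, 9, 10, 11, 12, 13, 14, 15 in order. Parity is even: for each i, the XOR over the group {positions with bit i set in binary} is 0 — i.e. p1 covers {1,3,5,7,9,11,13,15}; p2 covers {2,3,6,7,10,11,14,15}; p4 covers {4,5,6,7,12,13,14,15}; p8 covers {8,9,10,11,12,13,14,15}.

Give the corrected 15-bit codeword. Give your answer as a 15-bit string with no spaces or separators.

101111010111000

s1 (pos 1,3,5,7,9,11,13,15): 1⊕1⊕1⊕0⊕0⊕1⊕0⊕1 = 1
s2 (pos 2,3,6,7,10,11,14,15): 0⊕1⊕1⊕0⊕1⊕1⊕0⊕1 = 1
s4 (pos 4,5,6,7,12,13,14,15): 1⊕1⊕1⊕0⊕1⊕0⊕0⊕1 = 1
s8 (pos 8,9,10,11,12,13,14,15): 1⊕0⊕1⊕1⊕1⊕0⊕0⊕1 = 1
Syndrome s8…s1 = 1111 → error at position 15.
Flip position 15: 101111010111001 → 101111010111000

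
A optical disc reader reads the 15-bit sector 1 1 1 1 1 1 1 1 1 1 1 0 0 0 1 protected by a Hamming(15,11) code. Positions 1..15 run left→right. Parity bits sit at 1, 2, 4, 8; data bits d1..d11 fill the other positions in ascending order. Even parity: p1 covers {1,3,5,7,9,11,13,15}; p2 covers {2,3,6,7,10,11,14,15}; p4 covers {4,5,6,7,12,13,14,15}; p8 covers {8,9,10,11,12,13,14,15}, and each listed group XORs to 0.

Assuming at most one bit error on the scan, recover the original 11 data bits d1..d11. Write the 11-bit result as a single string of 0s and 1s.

11111110000

s1 (pos 1,3,5,7,9,11,13,15): 1⊕1⊕1⊕1⊕1⊕1⊕0⊕1 = 1
s2 (pos 2,3,6,7,10,11,14,15): 1⊕1⊕1⊕1⊕1⊕1⊕0⊕1 = 1
s4 (pos 4,5,6,7,12,13,14,15): 1⊕1⊕1⊕1⊕0⊕0⊕0⊕1 = 1
s8 (pos 8,9,10,11,12,13,14,15): 1⊕1⊕1⊕1⊕0⊕0⊕0⊕1 = 1
Syndrome s8…s1 = 1111 → error at position 15.
Flip position 15: 111111111110001 → 111111111110000
Read data bits from positions 3,5,6,7,9,10,11,12,13,14,15: 11111110000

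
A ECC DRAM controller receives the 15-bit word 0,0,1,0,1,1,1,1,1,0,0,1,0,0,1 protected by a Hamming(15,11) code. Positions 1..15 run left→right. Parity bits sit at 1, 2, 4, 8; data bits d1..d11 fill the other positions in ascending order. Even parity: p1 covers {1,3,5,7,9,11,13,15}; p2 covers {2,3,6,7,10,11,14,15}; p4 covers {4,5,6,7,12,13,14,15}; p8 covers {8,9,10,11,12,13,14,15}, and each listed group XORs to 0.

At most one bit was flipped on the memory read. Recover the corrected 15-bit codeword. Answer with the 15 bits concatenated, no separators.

001001111001001

s1 (pos 1,3,5,7,9,11,13,15): 0⊕1⊕1⊕1⊕1⊕0⊕0⊕1 = 1
s2 (pos 2,3,6,7,10,11,14,15): 0⊕1⊕1⊕1⊕0⊕0⊕0⊕1 = 0
s4 (pos 4,5,6,7,12,13,14,15): 0⊕1⊕1⊕1⊕1⊕0⊕0⊕1 = 1
s8 (pos 8,9,10,11,12,13,14,15): 1⊕1⊕0⊕0⊕1⊕0⊕0⊕1 = 0
Syndrome s8…s1 = 0101 → error at position 5.
Flip position 5: 001011111001001 → 001001111001001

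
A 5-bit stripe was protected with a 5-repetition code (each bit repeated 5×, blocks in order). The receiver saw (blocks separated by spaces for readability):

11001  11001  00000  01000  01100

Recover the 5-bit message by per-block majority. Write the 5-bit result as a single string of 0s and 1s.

Block 1 (11001): 3 ones → 1
Block 2 (11001): 3 ones → 1
Block 3 (00000): 0 ones → 0
Block 4 (01000): 1 one → 0
Block 5 (01100): 2 ones → 0

11000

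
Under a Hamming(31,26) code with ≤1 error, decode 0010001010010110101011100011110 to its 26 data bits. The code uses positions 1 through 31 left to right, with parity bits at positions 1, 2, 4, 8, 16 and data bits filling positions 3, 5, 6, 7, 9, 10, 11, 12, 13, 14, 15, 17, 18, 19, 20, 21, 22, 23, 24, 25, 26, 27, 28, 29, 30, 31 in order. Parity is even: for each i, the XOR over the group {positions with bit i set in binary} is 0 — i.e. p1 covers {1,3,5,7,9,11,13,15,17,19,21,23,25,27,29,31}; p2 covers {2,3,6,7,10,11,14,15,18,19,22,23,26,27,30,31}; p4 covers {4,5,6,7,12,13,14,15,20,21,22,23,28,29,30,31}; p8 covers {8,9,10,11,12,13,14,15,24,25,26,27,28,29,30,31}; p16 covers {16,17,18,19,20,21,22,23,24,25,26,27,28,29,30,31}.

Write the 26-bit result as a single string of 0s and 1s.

10011001011111011100011110

s1 (pos 1,3,5,7,9,11,13,15,17,19,21,23,25,27,29,31): 0⊕1⊕0⊕1⊕1⊕0⊕0⊕1⊕1⊕1⊕1⊕1⊕0⊕1⊕1⊕0 = 0
s2 (pos 2,3,6,7,10,11,14,15,18,19,22,23,26,27,30,31): 0⊕1⊕0⊕1⊕0⊕0⊕1⊕1⊕0⊕1⊕1⊕1⊕0⊕1⊕1⊕0 = 1
s4 (pos 4,5,6,7,12,13,14,15,20,21,22,23,28,29,30,31): 0⊕0⊕0⊕1⊕1⊕0⊕1⊕1⊕0⊕1⊕1⊕1⊕1⊕1⊕1⊕0 = 0
s8 (pos 8,9,10,11,12,13,14,15,24,25,26,27,28,29,30,31): 0⊕1⊕0⊕0⊕1⊕0⊕1⊕1⊕0⊕0⊕0⊕1⊕1⊕1⊕1⊕0 = 0
s16 (pos 16,17,18,19,20,21,22,23,24,25,26,27,28,29,30,31): 0⊕1⊕0⊕1⊕0⊕1⊕1⊕1⊕0⊕0⊕0⊕1⊕1⊕1⊕1⊕0 = 1
Syndrome s16…s1 = 10010 → error at position 18.
Flip position 18: 0010001010010110101011100011110 → 0010001010010110111011100011110
Read data bits from positions 3,5,6,7,9,10,11,12,13,14,15,17,18,19,20,21,22,23,24,25,26,27,28,29,30,31: 10011001011111011100011110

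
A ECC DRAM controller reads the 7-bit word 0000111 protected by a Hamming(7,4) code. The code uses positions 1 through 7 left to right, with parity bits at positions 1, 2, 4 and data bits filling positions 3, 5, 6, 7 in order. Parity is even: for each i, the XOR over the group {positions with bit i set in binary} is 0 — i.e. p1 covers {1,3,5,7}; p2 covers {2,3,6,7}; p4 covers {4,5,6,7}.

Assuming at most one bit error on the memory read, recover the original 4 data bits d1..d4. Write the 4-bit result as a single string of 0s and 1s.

s1 (pos 1,3,5,7): 0⊕0⊕1⊕1 = 0
s2 (pos 2,3,6,7): 0⊕0⊕1⊕1 = 0
s4 (pos 4,5,6,7): 0⊕1⊕1⊕1 = 1
Syndrome s4…s1 = 100 → error at position 4.
Flip position 4: 0000111 → 0001111
Read data bits from positions 3,5,6,7: 0111

0111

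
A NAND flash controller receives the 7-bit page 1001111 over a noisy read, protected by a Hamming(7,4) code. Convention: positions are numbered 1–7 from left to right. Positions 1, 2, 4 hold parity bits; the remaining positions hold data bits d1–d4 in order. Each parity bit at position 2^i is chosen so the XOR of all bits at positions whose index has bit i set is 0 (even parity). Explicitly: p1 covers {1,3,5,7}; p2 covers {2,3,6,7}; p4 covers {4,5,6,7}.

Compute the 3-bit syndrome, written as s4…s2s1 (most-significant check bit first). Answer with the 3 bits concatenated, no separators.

s1 (pos 1,3,5,7): 1⊕0⊕1⊕1 = 1
s2 (pos 2,3,6,7): 0⊕0⊕1⊕1 = 0
s4 (pos 4,5,6,7): 1⊕1⊕1⊕1 = 0
Syndrome s4…s1 = 001 → error at position 1.

001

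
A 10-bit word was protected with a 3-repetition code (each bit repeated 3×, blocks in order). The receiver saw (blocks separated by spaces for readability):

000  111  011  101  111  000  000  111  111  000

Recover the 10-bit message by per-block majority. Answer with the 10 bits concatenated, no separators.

Block 1 (000): 0 ones → 0
Block 2 (111): 3 ones → 1
Block 3 (011): 2 ones → 1
Block 4 (101): 2 ones → 1
Block 5 (111): 3 ones → 1
Block 6 (000): 0 ones → 0
Block 7 (000): 0 ones → 0
Block 8 (111): 3 ones → 1
Block 9 (111): 3 ones → 1
Block 10 (000): 0 ones → 0

0111100110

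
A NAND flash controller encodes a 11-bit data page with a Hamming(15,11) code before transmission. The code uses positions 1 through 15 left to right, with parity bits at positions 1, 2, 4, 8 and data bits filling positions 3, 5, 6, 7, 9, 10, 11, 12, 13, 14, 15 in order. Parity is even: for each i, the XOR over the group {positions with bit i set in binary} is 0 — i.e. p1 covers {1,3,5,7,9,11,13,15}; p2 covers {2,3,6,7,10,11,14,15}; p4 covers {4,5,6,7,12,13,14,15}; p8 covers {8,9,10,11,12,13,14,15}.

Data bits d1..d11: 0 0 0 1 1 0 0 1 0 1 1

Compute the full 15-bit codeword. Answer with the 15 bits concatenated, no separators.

Place data at non-parity positions: p1 p2 0 p4 0 0 1 p8 1 0 0 1 0 1 1
p1 (pos 1,3,5,7,9,11,13,15): XOR of data positions = 0⊕0⊕1⊕1⊕0⊕0⊕1 = 1
p2 (pos 2,3,6,7,10,11,14,15): XOR of data positions = 0⊕0⊕1⊕0⊕0⊕1⊕1 = 1
p4 (pos 4,5,6,7,12,13,14,15): XOR of data positions = 0⊕0⊕1⊕1⊕0⊕1⊕1 = 0
p8 (pos 8,9,10,11,12,13,14,15): XOR of data positions = 1⊕0⊕0⊕1⊕0⊕1⊕1 = 0
Codeword: 110000101001011

110000101001011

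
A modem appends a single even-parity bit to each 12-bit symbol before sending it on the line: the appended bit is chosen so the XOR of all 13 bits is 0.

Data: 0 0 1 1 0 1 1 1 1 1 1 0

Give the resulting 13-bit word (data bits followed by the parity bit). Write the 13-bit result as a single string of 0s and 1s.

0011011111100

XOR of the 12 data bits: 0⊕0⊕1⊕1⊕0⊕1⊕1⊕1⊕1⊕1⊕1⊕0 = 0
Parity bit = 0 (so all 13 bits XOR to 0).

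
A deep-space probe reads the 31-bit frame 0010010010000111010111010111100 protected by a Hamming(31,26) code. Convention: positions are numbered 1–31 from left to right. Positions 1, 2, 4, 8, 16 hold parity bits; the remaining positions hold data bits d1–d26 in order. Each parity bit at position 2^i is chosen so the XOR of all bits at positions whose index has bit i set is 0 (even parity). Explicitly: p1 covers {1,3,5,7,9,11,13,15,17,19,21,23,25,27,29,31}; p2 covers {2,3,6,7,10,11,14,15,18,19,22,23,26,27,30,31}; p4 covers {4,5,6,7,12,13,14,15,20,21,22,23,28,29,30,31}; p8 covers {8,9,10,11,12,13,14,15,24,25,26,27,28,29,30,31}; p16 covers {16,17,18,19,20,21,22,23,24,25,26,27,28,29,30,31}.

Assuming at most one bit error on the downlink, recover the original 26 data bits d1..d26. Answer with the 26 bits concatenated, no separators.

10101000011010111010111100

s1 (pos 1,3,5,7,9,11,13,15,17,19,21,23,25,27,29,31): 0⊕1⊕0⊕0⊕1⊕0⊕0⊕1⊕0⊕0⊕1⊕0⊕0⊕1⊕1⊕0 = 0
s2 (pos 2,3,6,7,10,11,14,15,18,19,22,23,26,27,30,31): 0⊕1⊕1⊕0⊕0⊕0⊕1⊕1⊕1⊕0⊕1⊕0⊕1⊕1⊕0⊕0 = 0
s4 (pos 4,5,6,7,12,13,14,15,20,21,22,23,28,29,30,31): 0⊕0⊕1⊕0⊕0⊕0⊕1⊕1⊕1⊕1⊕1⊕0⊕1⊕1⊕0⊕0 = 0
s8 (pos 8,9,10,11,12,13,14,15,24,25,26,27,28,29,30,31): 0⊕1⊕0⊕0⊕0⊕0⊕1⊕1⊕1⊕0⊕1⊕1⊕1⊕1⊕0⊕0 = 0
s16 (pos 16,17,18,19,20,21,22,23,24,25,26,27,28,29,30,31): 1⊕0⊕1⊕0⊕1⊕1⊕1⊕0⊕1⊕0⊕1⊕1⊕1⊕1⊕0⊕0 = 0
Syndrome s16…s1 = 00000 → no error.
Read data bits from positions 3,5,6,7,9,10,11,12,13,14,15,17,18,19,20,21,22,23,24,25,26,27,28,29,30,31: 10101000011010111010111100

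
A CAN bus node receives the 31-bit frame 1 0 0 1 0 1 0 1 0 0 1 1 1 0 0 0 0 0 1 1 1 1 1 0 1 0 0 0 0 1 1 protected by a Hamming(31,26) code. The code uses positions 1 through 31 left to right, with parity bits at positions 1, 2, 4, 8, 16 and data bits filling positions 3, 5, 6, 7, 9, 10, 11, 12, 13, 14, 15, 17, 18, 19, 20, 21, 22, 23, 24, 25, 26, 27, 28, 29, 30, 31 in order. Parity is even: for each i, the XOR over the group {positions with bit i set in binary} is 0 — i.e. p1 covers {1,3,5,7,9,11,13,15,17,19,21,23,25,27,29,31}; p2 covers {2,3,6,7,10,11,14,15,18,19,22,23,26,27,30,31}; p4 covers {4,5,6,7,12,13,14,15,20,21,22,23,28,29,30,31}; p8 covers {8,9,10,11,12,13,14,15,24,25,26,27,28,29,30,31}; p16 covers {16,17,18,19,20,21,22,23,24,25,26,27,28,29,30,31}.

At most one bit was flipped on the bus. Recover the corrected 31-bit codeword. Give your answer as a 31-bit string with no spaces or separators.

1001010101111000001111101000011

s1 (pos 1,3,5,7,9,11,13,15,17,19,21,23,25,27,29,31): 1⊕0⊕0⊕0⊕0⊕1⊕1⊕0⊕0⊕1⊕1⊕1⊕1⊕0⊕0⊕1 = 0
s2 (pos 2,3,6,7,10,11,14,15,18,19,22,23,26,27,30,31): 0⊕0⊕1⊕0⊕0⊕1⊕0⊕0⊕0⊕1⊕1⊕1⊕0⊕0⊕1⊕1 = 1
s4 (pos 4,5,6,7,12,13,14,15,20,21,22,23,28,29,30,31): 1⊕0⊕1⊕0⊕1⊕1⊕0⊕0⊕1⊕1⊕1⊕1⊕0⊕0⊕1⊕1 = 0
s8 (pos 8,9,10,11,12,13,14,15,24,25,26,27,28,29,30,31): 1⊕0⊕0⊕1⊕1⊕1⊕0⊕0⊕0⊕1⊕0⊕0⊕0⊕0⊕1⊕1 = 1
s16 (pos 16,17,18,19,20,21,22,23,24,25,26,27,28,29,30,31): 0⊕0⊕0⊕1⊕1⊕1⊕1⊕1⊕0⊕1⊕0⊕0⊕0⊕0⊕1⊕1 = 0
Syndrome s16…s1 = 01010 → error at position 10.
Flip position 10: 1001010100111000001111101000011 → 1001010101111000001111101000011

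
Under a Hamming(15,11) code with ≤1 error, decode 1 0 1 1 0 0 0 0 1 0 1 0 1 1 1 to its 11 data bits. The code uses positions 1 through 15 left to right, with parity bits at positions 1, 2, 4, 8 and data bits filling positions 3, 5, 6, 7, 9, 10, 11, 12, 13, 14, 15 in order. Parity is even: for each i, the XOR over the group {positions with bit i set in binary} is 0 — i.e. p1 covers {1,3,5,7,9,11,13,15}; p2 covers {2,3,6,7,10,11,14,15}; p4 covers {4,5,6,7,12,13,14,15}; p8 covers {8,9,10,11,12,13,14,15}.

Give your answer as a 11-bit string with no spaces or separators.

10001010111

s1 (pos 1,3,5,7,9,11,13,15): 1⊕1⊕0⊕0⊕1⊕1⊕1⊕1 = 0
s2 (pos 2,3,6,7,10,11,14,15): 0⊕1⊕0⊕0⊕0⊕1⊕1⊕1 = 0
s4 (pos 4,5,6,7,12,13,14,15): 1⊕0⊕0⊕0⊕0⊕1⊕1⊕1 = 0
s8 (pos 8,9,10,11,12,13,14,15): 0⊕1⊕0⊕1⊕0⊕1⊕1⊕1 = 1
Syndrome s8…s1 = 1000 → error at position 8.
Flip position 8: 101100001010111 → 101100011010111
Read data bits from positions 3,5,6,7,9,10,11,12,13,14,15: 10001010111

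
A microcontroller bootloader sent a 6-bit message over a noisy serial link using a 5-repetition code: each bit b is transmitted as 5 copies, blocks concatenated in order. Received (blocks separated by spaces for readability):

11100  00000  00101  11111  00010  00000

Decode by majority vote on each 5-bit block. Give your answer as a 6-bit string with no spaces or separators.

Block 1 (11100): 3 ones → 1
Block 2 (00000): 0 ones → 0
Block 3 (00101): 2 ones → 0
Block 4 (11111): 5 ones → 1
Block 5 (00010): 1 one → 0
Block 6 (00000): 0 ones → 0

100100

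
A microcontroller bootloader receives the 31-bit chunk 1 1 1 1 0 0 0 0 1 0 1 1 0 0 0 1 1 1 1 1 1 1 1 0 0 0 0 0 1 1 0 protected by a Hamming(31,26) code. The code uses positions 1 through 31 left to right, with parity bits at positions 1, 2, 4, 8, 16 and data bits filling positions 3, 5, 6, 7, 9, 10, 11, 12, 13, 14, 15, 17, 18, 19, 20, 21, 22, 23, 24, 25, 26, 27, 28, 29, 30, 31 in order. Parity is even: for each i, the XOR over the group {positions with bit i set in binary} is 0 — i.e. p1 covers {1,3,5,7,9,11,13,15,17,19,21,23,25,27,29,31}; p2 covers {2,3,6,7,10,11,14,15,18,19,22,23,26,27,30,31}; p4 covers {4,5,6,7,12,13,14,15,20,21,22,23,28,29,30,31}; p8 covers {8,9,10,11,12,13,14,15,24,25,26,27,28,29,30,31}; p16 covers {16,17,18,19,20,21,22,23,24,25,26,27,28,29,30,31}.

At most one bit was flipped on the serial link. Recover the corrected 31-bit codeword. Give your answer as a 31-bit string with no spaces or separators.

s1 (pos 1,3,5,7,9,11,13,15,17,19,21,23,25,27,29,31): 1⊕1⊕0⊕0⊕1⊕1⊕0⊕0⊕1⊕1⊕1⊕1⊕0⊕0⊕1⊕0 = 1
s2 (pos 2,3,6,7,10,11,14,15,18,19,22,23,26,27,30,31): 1⊕1⊕0⊕0⊕0⊕1⊕0⊕0⊕1⊕1⊕1⊕1⊕0⊕0⊕1⊕0 = 0
s4 (pos 4,5,6,7,12,13,14,15,20,21,22,23,28,29,30,31): 1⊕0⊕0⊕0⊕1⊕0⊕0⊕0⊕1⊕1⊕1⊕1⊕0⊕1⊕1⊕0 = 0
s8 (pos 8,9,10,11,12,13,14,15,24,25,26,27,28,29,30,31): 0⊕1⊕0⊕1⊕1⊕0⊕0⊕0⊕0⊕0⊕0⊕0⊕0⊕1⊕1⊕0 = 1
s16 (pos 16,17,18,19,20,21,22,23,24,25,26,27,28,29,30,31): 1⊕1⊕1⊕1⊕1⊕1⊕1⊕1⊕0⊕0⊕0⊕0⊕0⊕1⊕1⊕0 = 0
Syndrome s16…s1 = 01001 → error at position 9.
Flip position 9: 1111000010110001111111100000110 → 1111000000110001111111100000110

1111000000110001111111100000110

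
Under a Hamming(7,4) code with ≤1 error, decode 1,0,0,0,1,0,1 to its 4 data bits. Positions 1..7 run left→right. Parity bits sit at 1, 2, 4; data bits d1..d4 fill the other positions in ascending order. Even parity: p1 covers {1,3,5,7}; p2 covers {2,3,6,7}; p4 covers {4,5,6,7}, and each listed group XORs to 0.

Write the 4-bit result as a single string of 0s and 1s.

s1 (pos 1,3,5,7): 1⊕0⊕1⊕1 = 1
s2 (pos 2,3,6,7): 0⊕0⊕0⊕1 = 1
s4 (pos 4,5,6,7): 0⊕1⊕0⊕1 = 0
Syndrome s4…s1 = 011 → error at position 3.
Flip position 3: 1000101 → 1010101
Read data bits from positions 3,5,6,7: 1101

1101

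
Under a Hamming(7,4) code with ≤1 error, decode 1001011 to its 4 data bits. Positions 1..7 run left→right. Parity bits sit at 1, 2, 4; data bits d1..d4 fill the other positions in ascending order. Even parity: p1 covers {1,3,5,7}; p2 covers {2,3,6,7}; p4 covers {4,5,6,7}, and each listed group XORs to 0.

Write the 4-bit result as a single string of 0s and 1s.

s1 (pos 1,3,5,7): 1⊕0⊕0⊕1 = 0
s2 (pos 2,3,6,7): 0⊕0⊕1⊕1 = 0
s4 (pos 4,5,6,7): 1⊕0⊕1⊕1 = 1
Syndrome s4…s1 = 100 → error at position 4.
Flip position 4: 1001011 → 1000011
Read data bits from positions 3,5,6,7: 0011

0011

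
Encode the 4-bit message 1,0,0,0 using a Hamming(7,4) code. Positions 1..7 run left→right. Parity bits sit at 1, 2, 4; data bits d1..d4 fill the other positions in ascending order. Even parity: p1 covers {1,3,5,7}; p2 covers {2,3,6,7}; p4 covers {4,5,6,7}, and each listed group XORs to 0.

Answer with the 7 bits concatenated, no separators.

Place data at non-parity positions: p1 p2 1 p4 0 0 0
p1 (pos 1,3,5,7): XOR of data positions = 1⊕0⊕0 = 1
p2 (pos 2,3,6,7): XOR of data positions = 1⊕0⊕0 = 1
p4 (pos 4,5,6,7): XOR of data positions = 0⊕0⊕0 = 0
Codeword: 1110000

1110000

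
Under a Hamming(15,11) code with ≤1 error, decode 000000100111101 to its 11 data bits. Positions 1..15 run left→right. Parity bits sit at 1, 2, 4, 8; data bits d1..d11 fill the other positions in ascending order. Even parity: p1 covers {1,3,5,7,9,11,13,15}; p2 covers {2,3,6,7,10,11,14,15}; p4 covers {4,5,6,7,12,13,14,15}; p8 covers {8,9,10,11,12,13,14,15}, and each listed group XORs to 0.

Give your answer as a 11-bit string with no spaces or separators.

00010111101

s1 (pos 1,3,5,7,9,11,13,15): 0⊕0⊕0⊕1⊕0⊕1⊕1⊕1 = 0
s2 (pos 2,3,6,7,10,11,14,15): 0⊕0⊕0⊕1⊕1⊕1⊕0⊕1 = 0
s4 (pos 4,5,6,7,12,13,14,15): 0⊕0⊕0⊕1⊕1⊕1⊕0⊕1 = 0
s8 (pos 8,9,10,11,12,13,14,15): 0⊕0⊕1⊕1⊕1⊕1⊕0⊕1 = 1
Syndrome s8…s1 = 1000 → error at position 8.
Flip position 8: 000000100111101 → 000000110111101
Read data bits from positions 3,5,6,7,9,10,11,12,13,14,15: 00010111101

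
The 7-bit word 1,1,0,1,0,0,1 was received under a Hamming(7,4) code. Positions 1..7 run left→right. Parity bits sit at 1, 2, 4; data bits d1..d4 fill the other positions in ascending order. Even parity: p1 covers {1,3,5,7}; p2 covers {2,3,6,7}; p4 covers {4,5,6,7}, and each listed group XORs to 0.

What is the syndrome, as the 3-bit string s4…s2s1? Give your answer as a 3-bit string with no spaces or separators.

000

s1 (pos 1,3,5,7): 1⊕0⊕0⊕1 = 0
s2 (pos 2,3,6,7): 1⊕0⊕0⊕1 = 0
s4 (pos 4,5,6,7): 1⊕0⊕0⊕1 = 0
Syndrome s4…s1 = 000 → no error.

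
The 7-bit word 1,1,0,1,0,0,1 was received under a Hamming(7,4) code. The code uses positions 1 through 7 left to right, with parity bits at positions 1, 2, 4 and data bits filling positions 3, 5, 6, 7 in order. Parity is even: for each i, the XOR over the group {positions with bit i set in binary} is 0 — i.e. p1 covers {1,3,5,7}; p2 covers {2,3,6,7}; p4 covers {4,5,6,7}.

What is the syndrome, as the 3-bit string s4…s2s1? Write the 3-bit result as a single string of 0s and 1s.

s1 (pos 1,3,5,7): 1⊕0⊕0⊕1 = 0
s2 (pos 2,3,6,7): 1⊕0⊕0⊕1 = 0
s4 (pos 4,5,6,7): 1⊕0⊕0⊕1 = 0
Syndrome s4…s1 = 000 → no error.

000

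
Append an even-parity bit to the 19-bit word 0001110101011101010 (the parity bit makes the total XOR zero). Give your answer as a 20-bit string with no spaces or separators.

XOR of the 19 data bits: 0⊕0⊕0⊕1⊕1⊕1⊕0⊕1⊕0⊕1⊕0⊕1⊕1⊕1⊕0⊕1⊕0⊕1⊕0 = 0
Parity bit = 0 (so all 20 bits XOR to 0).

00011101010111010100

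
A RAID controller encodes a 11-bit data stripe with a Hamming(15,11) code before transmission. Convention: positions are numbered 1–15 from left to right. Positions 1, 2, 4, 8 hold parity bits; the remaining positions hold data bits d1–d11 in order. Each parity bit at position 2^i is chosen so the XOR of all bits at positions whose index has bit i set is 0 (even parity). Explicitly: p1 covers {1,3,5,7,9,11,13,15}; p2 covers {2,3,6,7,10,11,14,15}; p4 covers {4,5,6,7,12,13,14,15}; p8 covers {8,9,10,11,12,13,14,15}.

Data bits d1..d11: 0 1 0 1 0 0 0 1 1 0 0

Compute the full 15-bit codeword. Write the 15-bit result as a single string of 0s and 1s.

110010100001100

Place data at non-parity positions: p1 p2 0 p4 1 0 1 p8 0 0 0 1 1 0 0
p1 (pos 1,3,5,7,9,11,13,15): XOR of data positions = 0⊕1⊕1⊕0⊕0⊕1⊕0 = 1
p2 (pos 2,3,6,7,10,11,14,15): XOR of data positions = 0⊕0⊕1⊕0⊕0⊕0⊕0 = 1
p4 (pos 4,5,6,7,12,13,14,15): XOR of data positions = 1⊕0⊕1⊕1⊕1⊕0⊕0 = 0
p8 (pos 8,9,10,11,12,13,14,15): XOR of data positions = 0⊕0⊕0⊕1⊕1⊕0⊕0 = 0
Codeword: 110010100001100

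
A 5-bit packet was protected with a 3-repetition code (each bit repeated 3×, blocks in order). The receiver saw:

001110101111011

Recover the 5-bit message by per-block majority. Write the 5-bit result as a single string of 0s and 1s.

01111

Block 1 (001): 1 one → 0
Block 2 (110): 2 ones → 1
Block 3 (101): 2 ones → 1
Block 4 (111): 3 ones → 1
Block 5 (011): 2 ones → 1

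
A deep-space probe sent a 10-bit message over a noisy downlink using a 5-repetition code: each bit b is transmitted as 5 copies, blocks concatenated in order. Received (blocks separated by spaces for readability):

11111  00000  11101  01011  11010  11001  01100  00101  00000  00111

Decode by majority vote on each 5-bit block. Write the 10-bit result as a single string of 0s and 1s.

Block 1 (11111): 5 ones → 1
Block 2 (00000): 0 ones → 0
Block 3 (11101): 4 ones → 1
Block 4 (01011): 3 ones → 1
Block 5 (11010): 3 ones → 1
Block 6 (11001): 3 ones → 1
Block 7 (01100): 2 ones → 0
Block 8 (00101): 2 ones → 0
Block 9 (00000): 0 ones → 0
Block 10 (00111): 3 ones → 1

1011110001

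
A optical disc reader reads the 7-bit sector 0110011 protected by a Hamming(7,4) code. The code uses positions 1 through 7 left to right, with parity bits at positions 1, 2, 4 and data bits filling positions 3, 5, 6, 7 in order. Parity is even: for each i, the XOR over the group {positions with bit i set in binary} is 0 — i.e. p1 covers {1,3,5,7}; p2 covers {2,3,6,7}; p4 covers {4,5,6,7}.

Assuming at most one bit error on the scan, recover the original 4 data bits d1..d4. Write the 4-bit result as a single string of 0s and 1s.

s1 (pos 1,3,5,7): 0⊕1⊕0⊕1 = 0
s2 (pos 2,3,6,7): 1⊕1⊕1⊕1 = 0
s4 (pos 4,5,6,7): 0⊕0⊕1⊕1 = 0
Syndrome s4…s1 = 000 → no error.
Read data bits from positions 3,5,6,7: 1011

1011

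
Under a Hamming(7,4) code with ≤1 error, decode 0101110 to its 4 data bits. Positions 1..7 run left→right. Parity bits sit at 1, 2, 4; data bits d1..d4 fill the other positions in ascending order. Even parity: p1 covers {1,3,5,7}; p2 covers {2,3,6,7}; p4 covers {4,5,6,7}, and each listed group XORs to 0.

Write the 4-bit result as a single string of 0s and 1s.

s1 (pos 1,3,5,7): 0⊕0⊕1⊕0 = 1
s2 (pos 2,3,6,7): 1⊕0⊕1⊕0 = 0
s4 (pos 4,5,6,7): 1⊕1⊕1⊕0 = 1
Syndrome s4…s1 = 101 → error at position 5.
Flip position 5: 0101110 → 0101010
Read data bits from positions 3,5,6,7: 0010

0010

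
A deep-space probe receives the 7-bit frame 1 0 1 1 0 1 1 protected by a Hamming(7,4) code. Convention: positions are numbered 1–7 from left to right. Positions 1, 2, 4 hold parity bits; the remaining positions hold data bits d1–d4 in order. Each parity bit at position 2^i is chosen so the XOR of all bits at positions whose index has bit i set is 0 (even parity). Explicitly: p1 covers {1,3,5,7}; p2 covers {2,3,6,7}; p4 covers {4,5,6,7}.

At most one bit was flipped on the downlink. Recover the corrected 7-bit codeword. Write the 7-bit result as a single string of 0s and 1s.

s1 (pos 1,3,5,7): 1⊕1⊕0⊕1 = 1
s2 (pos 2,3,6,7): 0⊕1⊕1⊕1 = 1
s4 (pos 4,5,6,7): 1⊕0⊕1⊕1 = 1
Syndrome s4…s1 = 111 → error at position 7.
Flip position 7: 1011011 → 1011010

1011010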